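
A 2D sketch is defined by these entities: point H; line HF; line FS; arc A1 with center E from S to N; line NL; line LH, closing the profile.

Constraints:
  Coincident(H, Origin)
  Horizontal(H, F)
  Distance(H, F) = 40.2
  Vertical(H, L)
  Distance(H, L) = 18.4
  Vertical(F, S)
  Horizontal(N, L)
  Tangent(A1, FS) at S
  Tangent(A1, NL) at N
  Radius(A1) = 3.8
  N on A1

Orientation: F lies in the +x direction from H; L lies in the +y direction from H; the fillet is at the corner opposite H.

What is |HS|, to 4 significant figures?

42.77

H is at the origin; H and F share the same y with |HF| = 40.2 and F on the +x side, so F = (40.20, 0.000). HL is vertical with |HL| = 18.4 and L on the +y side, so L = (0.000, 18.40). The virtual corner opposite H is at (40.20, 18.40). Since A1 is tangent to FS there, ES ⟂ FS and A1 meets NL tangentially, so EN is at right angles to NL, with radius 3.8, so the center E sits 3.8 in from both sides at E = (36.40, 14.60). That places the tangent points at S = (40.20, 14.60) on FS and N = (36.40, 18.40) on NL. Then |HS| = |S − H| = 42.77.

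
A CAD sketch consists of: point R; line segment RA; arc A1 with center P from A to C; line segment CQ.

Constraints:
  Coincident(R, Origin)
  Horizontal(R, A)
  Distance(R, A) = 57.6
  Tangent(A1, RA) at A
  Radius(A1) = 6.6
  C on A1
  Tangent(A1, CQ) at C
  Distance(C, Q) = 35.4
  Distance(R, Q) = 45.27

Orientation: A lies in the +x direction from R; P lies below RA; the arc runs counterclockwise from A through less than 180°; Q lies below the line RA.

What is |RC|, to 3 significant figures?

52.2

Checks: R = (0.00, 0.00) ✓; |PC| = 6.600 ✓; ∠(PC, CQ) = 90.00° ✓; |CQ| = 35.40 ✓; |RQ| = 45.27 ✓.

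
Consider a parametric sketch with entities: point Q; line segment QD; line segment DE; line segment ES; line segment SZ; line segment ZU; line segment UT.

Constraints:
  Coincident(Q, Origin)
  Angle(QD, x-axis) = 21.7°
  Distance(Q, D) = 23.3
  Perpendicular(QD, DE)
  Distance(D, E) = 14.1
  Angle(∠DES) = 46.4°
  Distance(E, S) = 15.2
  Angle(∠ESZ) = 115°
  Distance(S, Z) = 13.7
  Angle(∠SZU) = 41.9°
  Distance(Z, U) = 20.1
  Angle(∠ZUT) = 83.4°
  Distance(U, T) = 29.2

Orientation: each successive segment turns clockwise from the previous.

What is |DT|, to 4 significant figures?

31.88

Q is at the origin; QD runs at 21.7° with length 23.3, so D = (21.65, 8.615). The perpendicularity gives DE at right angles to QD, so DE runs at -68.30°; with |DE| = 14.1, E = (26.86, -4.486). ∠DES = 46.4° gives ES at 158.1° from the x-axis; with |ES| = 15.2, S = (12.76, 1.184). ∠ESZ = 115.0° gives SZ at 93.10° from the x-axis; with |SZ| = 13.7, Z = (12.02, 14.86). ∠SZU = 41.9° gives ZU at -45.00° from the x-axis; with |ZU| = 20.1, U = (26.23, 0.6509). ∠ZUT = 83.4° gives UT at -141.6° from the x-axis; with |UT| = 29.2, T = (3.347, -17.49). Then |DT| = |T − D| = 31.88.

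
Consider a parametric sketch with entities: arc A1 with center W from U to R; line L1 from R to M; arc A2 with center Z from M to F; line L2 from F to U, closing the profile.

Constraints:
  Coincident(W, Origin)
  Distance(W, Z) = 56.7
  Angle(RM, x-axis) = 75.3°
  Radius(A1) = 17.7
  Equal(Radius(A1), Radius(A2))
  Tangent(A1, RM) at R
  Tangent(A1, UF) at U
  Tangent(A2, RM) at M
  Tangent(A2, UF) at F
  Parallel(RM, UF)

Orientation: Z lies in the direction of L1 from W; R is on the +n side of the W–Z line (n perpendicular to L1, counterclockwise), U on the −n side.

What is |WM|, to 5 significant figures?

59.398

The slot axis is L1's direction at 75.3°, so u = (cos 75.3°, sin 75.3°) = (0.25376, 0.96727) and n = (−sin 75.3°, cos 75.3°) = (-0.96727, 0.25376). W is at the origin and Z lies 56.7 along u from W, so Z = 56.7·u = (14.388, 54.844). Tangency of A1 to both parallel lines with radius 17.7 puts R and U at W ± 17.7·n: R = (-17.121, 4.4915), U = (17.121, -4.4915). Equal radii place M and F the same way about Z: M = Z + 17.7·n = (-2.7326, 59.336), F = Z − 17.7·n = (31.509, 50.353). Then |WM| = |M − W| = 59.398.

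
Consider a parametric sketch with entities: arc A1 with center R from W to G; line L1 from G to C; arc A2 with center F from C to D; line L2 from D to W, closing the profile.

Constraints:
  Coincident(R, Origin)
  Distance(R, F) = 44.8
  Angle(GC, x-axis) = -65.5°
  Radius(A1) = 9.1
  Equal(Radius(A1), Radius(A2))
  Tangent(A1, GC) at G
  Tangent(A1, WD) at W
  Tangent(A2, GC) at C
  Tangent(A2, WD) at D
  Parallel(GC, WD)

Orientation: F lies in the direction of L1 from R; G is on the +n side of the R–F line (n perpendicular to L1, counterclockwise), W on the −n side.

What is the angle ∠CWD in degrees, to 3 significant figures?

22.1°

Tangency of A1 to both parallel lines with radius 9.1 puts G and W at R ± 9.1·n: G = (8.28, 3.77), W = (-8.28, -3.77). Equal radii place C and D the same way about F: C = F + 9.1·n = (26.9, -37.0), D = F − 9.1·n = (10.3, -44.5). Then cos ∠CWD = WC·WD / (|WC||WD|), giving 22.1°.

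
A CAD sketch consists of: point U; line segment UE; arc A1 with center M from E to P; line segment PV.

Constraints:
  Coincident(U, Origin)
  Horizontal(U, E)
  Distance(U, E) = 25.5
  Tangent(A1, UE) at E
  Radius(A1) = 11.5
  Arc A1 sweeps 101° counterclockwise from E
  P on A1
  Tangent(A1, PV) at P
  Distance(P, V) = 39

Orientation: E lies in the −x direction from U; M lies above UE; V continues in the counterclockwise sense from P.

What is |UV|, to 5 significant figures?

56.307

On A1, E sits at bearing -90° from M; a 101° counterclockwise sweep puts P at bearing 11°, so P = M + 11.5·(cos 11°, sin 11°) = (-14.211, 13.694). The tangent condition forces MP to be normal to PV, so PV runs along (−sin 11°, cos 11°); with |PV| = 39.0, V = (-21.653, 51.978). Then |UV| = |V − U| = 56.307.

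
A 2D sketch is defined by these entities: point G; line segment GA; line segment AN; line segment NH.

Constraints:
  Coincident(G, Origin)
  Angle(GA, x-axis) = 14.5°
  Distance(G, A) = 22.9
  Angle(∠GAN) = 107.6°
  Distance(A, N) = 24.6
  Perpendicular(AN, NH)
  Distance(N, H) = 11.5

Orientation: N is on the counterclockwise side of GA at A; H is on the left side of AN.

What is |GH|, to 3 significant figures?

33.2

G is at the origin; GA runs at 14.5° with length 22.9, so A = 22.9·(cos 14.5°, sin 14.5°) = (22.2, 5.73). ∠GAN = 107.6°, so AN runs at 14.5° + (180° − 107.6°) = 86.9° from the x-axis; with |AN| = 24.6, N = A + 24.6·(cos 86.9°, sin 86.9°) = (23.5, 30.3). AN ⟂ NH; with |NH| = 11.5 on the left of AN, H = N + 11.5·(-0.999, 0.0541) = (12.0, 30.9). Then |GH| = |H − G| = 33.2.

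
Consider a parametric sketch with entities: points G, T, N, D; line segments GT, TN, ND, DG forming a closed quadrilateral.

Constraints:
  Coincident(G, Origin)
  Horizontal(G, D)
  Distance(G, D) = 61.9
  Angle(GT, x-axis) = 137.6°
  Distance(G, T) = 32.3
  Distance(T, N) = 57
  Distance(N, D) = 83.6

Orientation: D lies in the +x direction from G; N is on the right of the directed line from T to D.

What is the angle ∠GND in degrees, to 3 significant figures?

43.1°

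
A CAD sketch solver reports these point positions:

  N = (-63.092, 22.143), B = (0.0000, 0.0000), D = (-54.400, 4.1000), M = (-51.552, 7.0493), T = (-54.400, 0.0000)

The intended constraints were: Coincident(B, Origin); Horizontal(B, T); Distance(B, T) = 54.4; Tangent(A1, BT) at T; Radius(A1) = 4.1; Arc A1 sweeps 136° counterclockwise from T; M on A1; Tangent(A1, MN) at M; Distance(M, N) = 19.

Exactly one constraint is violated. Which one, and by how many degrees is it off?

Tangent(A1, MN) at M — off by 8.60°.

B = (0.00, 0.00) ✓; B.y = 0.00, T.y = 0.00 ✓; |BT| = 54.40 ✓; ∠(DT, TB) = 90.00° ✓; |DT| = 4.100 ✓; bearing(D→M) − bearing(D→T) = 136.0° ✓; |DM| = 4.100 ✓; ∠(DM, MN) = 98.60° ✗; |MN| = 19.00 ✓.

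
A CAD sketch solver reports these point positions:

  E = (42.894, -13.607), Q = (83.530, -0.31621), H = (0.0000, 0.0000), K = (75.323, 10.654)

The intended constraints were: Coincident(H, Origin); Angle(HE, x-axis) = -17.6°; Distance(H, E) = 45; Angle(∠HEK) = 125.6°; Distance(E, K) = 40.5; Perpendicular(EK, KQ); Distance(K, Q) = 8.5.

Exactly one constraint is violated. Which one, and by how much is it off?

Distance(K, Q) = 8.5 — off by 5.20.

H = (0.00, 0.00) ✓; HE at -17.60° ✓; |HE| = 45.00 ✓; ∠HEK = 125.6° ✓; |EK| = 40.50 ✓; ∠(EK, KQ) = 90.00° ✓; |KQ| = 13.70 ✗.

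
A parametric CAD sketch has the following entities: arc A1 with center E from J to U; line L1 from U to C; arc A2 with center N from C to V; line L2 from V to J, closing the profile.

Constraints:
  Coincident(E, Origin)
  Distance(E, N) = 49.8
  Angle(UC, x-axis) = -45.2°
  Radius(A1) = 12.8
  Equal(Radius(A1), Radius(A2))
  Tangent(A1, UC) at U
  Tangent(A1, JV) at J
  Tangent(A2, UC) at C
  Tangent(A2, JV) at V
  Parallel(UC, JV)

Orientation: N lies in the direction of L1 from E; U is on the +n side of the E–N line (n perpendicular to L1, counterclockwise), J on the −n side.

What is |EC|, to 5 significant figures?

51.419

The slot axis is L1's direction at -45.2°, so u = (cos -45.2°, sin -45.2°) = (0.70463, -0.70957) and n = (−sin -45.2°, cos -45.2°) = (0.70957, 0.70463). E is at the origin and N lies 49.8 along u from E, so N = 49.8·u = (35.091, -35.337). Tangency of A1 to both parallel lines with radius 12.8 puts U and J at E ± 12.8·n: U = (9.0825, 9.0193), J = (-9.0825, -9.0193). Equal radii place C and V the same way about N: C = N + 12.8·n = (44.173, -26.317), V = N − 12.8·n = (26.008, -44.356). Then |EC| = |C − E| = 51.419.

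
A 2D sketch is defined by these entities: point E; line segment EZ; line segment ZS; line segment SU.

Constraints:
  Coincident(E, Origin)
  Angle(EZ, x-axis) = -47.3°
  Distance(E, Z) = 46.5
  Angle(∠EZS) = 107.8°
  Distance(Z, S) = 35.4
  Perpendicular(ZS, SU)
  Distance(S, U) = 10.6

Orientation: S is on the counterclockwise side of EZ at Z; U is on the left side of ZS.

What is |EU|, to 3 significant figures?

60.0

E is at the origin; EZ runs at -47.3° with length 46.5, so Z = 46.5·(cos -47.3°, sin -47.3°) = (31.5, -34.2). ∠EZS = 107.8°, so ZS runs at -47.3° + (180° − 107.8°) = 24.9° from the x-axis; with |ZS| = 35.4, S = Z + 35.4·(cos 24.9°, sin 24.9°) = (63.6, -19.3). ZS is perpendicular to SU; with |SU| = 10.6 on the left of ZS, U = S + 10.6·(-0.421, 0.907) = (59.2, -9.65). Then |EU| = |U − E| = 60.0.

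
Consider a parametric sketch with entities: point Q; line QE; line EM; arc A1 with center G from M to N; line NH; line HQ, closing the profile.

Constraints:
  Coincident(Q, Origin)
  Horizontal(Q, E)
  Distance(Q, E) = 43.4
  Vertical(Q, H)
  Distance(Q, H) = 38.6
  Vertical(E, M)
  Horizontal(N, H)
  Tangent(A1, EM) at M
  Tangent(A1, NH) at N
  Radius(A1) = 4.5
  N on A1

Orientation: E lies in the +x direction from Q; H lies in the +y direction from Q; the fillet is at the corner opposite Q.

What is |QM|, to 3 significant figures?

55.2

Q is at the origin; Q and E share the same y with |QE| = 43.4 and E on the +x side, so E = (43.4, 0.00). Q and H share the same x with |QH| = 38.6 and H on the +y side, so H = (0.00, 38.6). The virtual corner opposite Q is at (43.4, 38.6). A1 meets EM tangentially, so GM is at right angles to EM and A1 meets NH tangentially, so GN is at right angles to NH, with radius 4.5, so the center G sits 4.5 in from both sides at G = (38.9, 34.1). That places the tangent points at M = (43.4, 34.1) on EM and N = (38.9, 38.6) on NH. Then |QM| = |M − Q| = 55.2.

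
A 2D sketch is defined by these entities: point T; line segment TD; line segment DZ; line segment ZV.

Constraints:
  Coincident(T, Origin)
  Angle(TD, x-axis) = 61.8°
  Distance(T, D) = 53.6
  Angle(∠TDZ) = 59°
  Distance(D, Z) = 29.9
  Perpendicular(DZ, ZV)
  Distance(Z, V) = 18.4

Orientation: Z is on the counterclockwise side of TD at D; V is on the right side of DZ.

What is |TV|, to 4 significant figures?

64.39

∠TDZ = 59.0°, so DZ runs at 61.8° + (180° − 59.0°) = 182.8° from the x-axis; with |DZ| = 29.9, Z = D + 29.9·(cos 182.8°, sin 182.8°) = (-4.536, 45.78). The perpendicularity gives ZV at right angles to DZ; with |ZV| = 18.4 on the right of DZ, V = Z + 18.4·(-0.04885, 0.9988) = (-5.434, 64.16). Then |TV| = |V − T| = 64.39.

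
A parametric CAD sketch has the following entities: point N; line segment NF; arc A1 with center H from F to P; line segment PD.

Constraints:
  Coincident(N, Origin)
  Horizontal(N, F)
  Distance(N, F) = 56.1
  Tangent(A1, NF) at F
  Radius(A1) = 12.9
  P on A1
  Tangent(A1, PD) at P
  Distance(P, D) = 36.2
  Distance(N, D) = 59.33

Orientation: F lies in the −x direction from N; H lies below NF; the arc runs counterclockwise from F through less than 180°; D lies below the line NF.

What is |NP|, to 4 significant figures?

68.39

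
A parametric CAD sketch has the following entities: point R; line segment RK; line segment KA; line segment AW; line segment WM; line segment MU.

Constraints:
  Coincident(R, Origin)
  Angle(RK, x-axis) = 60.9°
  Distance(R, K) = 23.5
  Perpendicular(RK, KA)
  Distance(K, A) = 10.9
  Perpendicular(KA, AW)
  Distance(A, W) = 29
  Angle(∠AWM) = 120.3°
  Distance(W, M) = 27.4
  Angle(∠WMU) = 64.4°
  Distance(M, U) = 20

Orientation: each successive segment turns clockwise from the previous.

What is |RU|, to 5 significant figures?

14.409

R is at the origin; RK runs at 60.9° with length 23.5, so K = (11.429, 20.534). The perpendicularity gives KA at right angles to RK, so KA runs at -29.100°; with |KA| = 10.9, A = (20.953, 15.233). The perpendicularity gives AW at right angles to KA, so AW runs at -119.10°; with |AW| = 29.0, W = (6.8493, -10.107). ∠AWM = 120.3° gives WM at -178.80° from the x-axis; with |WM| = 27.4, M = (-20.545, -10.681). ∠WMU = 64.4° gives MU at 65.600° from the x-axis; with |MU| = 20.0, U = (-12.283, 7.5330). Then |RU| = |U − R| = 14.409.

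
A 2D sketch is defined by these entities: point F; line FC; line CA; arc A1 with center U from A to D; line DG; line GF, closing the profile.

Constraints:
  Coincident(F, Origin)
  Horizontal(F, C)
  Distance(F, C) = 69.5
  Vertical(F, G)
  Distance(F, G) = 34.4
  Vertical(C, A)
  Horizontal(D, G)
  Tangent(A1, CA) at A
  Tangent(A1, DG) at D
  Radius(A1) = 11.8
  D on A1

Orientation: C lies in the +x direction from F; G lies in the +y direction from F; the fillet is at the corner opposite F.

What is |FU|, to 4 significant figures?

61.97

F is at the origin; FC is horizontal with |FC| = 69.5 and C on the +x side, so C = (69.50, 0.000). F and G share the same x with |FG| = 34.4 and G on the +y side, so G = (0.000, 34.40). The virtual corner opposite F is at (69.50, 34.40). Since A1 is tangent to CA there, UA ⟂ CA and A1 meets DG tangentially, so UD is at right angles to DG, with radius 11.8, so the center U sits 11.8 in from both sides at U = (57.70, 22.60). Then |FU| = |U − F| = 61.97.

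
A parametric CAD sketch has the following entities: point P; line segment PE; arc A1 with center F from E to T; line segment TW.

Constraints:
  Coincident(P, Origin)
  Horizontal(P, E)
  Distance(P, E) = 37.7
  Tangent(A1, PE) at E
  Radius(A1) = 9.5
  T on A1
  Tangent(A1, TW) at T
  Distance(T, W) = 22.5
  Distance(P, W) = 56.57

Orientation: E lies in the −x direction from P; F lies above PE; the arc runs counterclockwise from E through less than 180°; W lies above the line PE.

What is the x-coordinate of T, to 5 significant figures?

-30.849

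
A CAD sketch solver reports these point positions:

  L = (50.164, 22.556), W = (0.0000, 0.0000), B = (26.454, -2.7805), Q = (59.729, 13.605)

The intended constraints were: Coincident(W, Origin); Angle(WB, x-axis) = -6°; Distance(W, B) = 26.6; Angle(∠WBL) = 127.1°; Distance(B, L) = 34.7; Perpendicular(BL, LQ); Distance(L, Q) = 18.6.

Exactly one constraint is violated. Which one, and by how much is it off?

Distance(L, Q) = 18.6 — off by 5.50.

W = (0.00, 0.00) ✓; WB at -6.000° ✓; |WB| = 26.60 ✓; ∠WBL = 127.1° ✓; |BL| = 34.70 ✓; ∠(BL, LQ) = 90.00° ✓; |LQ| = 13.10 ✗.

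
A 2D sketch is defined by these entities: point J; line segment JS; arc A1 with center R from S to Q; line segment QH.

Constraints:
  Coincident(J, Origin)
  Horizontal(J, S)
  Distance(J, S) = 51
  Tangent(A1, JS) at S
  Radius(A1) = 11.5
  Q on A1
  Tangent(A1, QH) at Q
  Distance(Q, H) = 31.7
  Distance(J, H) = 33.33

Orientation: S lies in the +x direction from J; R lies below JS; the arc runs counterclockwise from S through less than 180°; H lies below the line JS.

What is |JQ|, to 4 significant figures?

42.91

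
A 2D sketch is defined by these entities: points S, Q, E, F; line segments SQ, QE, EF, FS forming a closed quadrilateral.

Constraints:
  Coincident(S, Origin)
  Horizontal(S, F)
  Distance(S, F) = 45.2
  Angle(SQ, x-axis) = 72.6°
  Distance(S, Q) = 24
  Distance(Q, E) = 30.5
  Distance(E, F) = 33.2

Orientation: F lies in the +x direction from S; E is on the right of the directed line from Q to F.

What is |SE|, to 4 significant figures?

14.60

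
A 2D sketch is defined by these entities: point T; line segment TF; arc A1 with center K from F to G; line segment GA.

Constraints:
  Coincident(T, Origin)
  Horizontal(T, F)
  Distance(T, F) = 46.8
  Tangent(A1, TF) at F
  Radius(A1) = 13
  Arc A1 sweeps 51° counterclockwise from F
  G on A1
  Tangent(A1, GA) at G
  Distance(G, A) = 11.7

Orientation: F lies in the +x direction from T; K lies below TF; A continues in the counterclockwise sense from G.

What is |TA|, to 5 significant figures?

32.466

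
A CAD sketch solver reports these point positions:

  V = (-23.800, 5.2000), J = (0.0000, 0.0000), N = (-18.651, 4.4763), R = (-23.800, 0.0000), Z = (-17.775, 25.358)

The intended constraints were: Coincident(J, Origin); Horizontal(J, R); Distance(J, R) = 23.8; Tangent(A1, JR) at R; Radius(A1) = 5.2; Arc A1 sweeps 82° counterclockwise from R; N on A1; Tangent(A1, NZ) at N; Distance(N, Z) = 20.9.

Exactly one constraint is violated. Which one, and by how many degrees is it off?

Tangent(A1, NZ) at N — off by 5.60°.

J = (0.00, 0.00) ✓; J.y = 0.00, R.y = 0.00 ✓; |JR| = 23.80 ✓; ∠(VR, RJ) = 90.00° ✓; |VR| = 5.200 ✓; bearing(V→N) − bearing(V→R) = 82.00° ✓; |VN| = 5.200 ✓; ∠(VN, NZ) = 84.40° ✗; |NZ| = 20.90 ✓.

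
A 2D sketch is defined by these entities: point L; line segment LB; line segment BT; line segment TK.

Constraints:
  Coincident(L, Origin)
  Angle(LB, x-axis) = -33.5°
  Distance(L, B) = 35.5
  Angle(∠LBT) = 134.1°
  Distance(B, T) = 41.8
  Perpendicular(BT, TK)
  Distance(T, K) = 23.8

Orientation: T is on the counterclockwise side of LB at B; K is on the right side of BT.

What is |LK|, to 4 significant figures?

82.78

L is at the origin; LB runs at -33.5° with length 35.5, so B = 35.5·(cos -33.5°, sin -33.5°) = (29.60, -19.59). ∠LBT = 134.1°, so BT runs at -33.5° + (180° − 134.1°) = 12.40° from the x-axis; with |BT| = 41.8, T = B + 41.8·(cos 12.40°, sin 12.40°) = (70.43, -10.62). BT is perpendicular to TK; with |TK| = 23.8 on the right of BT, K = T + 23.8·(0.2147, -0.9767) = (75.54, -33.86). Then |LK| = |K − L| = 82.78.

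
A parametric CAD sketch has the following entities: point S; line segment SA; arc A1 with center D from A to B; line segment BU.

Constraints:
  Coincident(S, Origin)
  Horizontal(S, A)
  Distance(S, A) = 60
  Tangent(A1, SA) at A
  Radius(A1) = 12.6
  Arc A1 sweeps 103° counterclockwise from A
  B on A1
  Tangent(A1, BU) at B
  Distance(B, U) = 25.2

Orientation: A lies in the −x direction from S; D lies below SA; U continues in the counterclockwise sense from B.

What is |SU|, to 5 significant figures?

77.690

On A1, A sits at bearing 90° from D; a 103° counterclockwise sweep puts B at bearing 193°, so B = D + 12.6·(cos 193°, sin 193°) = (-72.277, -15.434). Since A1 is tangent to BU there, DB ⟂ BU, so BU runs along (−sin 193°, cos 193°); with |BU| = 25.2, U = (-66.608, -39.989). Then |SU| = |U − S| = 77.690.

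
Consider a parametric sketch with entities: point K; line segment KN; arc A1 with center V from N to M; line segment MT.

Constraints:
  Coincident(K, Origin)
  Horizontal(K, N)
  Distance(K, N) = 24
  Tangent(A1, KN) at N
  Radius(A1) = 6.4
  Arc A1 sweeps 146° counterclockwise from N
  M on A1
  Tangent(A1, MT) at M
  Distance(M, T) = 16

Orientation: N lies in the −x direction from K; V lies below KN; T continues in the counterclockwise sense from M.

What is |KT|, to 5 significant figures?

25.128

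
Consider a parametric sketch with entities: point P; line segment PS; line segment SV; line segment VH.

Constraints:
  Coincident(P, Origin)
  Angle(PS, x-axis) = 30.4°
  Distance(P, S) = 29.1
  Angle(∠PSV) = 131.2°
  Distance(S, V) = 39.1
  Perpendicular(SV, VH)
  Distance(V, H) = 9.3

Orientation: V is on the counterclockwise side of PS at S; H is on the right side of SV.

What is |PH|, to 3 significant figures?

66.1

P is at the origin; PS runs at 30.4° with length 29.1, so S = 29.1·(cos 30.4°, sin 30.4°) = (25.1, 14.7). ∠PSV = 131.2°, so SV runs at 30.4° + (180° − 131.2°) = 79.2° from the x-axis; with |SV| = 39.1, V = S + 39.1·(cos 79.2°, sin 79.2°) = (32.4, 53.1). The perpendicularity gives VH at right angles to SV; with |VH| = 9.3 on the right of SV, H = V + 9.3·(0.982, -0.187) = (41.6, 51.4). Then |PH| = |H − P| = 66.1.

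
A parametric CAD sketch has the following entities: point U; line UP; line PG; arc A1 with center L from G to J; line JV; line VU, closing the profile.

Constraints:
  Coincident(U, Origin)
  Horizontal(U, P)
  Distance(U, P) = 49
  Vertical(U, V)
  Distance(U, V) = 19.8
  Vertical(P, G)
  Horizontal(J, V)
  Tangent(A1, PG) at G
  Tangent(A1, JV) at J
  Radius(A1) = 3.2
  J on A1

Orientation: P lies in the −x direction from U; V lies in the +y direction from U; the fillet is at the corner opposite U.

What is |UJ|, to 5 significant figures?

49.897

The virtual corner opposite U is at (-49.000, 19.800). A1 meets PG tangentially, so LG is at right angles to PG and the tangent condition forces LJ to be normal to JV, with radius 3.2, so the center L sits 3.2 in from both sides at L = (-45.800, 16.600). That places the tangent points at G = (-49.000, 16.600) on PG and J = (-45.800, 19.800) on JV. Then |UJ| = |J − U| = 49.897.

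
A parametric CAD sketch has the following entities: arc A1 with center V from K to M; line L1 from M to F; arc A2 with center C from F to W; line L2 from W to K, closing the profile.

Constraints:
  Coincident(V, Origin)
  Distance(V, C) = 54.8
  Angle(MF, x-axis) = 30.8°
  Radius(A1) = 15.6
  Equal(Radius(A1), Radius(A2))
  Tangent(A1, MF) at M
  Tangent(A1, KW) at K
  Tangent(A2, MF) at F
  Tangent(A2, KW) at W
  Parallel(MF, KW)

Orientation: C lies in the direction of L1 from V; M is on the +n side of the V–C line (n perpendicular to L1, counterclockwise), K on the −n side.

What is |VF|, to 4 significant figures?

56.98

Tangency of A1 to both parallel lines with radius 15.6 puts M and K at V ± 15.6·n: M = (-7.988, 13.40), K = (7.988, -13.40). Equal radii place F and W the same way about C: F = C + 15.6·n = (39.08, 41.46), W = C − 15.6·n = (55.06, 14.66). Then |VF| = |F − V| = 56.98.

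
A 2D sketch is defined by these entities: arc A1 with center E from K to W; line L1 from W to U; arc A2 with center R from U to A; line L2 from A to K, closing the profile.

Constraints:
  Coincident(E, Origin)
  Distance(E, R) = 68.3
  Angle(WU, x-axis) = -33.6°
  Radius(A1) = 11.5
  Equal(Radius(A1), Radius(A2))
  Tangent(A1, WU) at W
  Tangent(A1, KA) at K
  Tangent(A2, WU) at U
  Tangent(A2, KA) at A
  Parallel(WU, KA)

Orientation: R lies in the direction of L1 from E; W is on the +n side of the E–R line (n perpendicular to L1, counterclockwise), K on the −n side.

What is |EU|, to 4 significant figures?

69.26

The slot axis is L1's direction at -33.6°, so u = (cos -33.6°, sin -33.6°) = (0.8329, -0.5534) and n = (−sin -33.6°, cos -33.6°) = (0.5534, 0.8329). E is at the origin and R lies 68.3 along u from E, so R = 68.3·u = (56.89, -37.80). Tangency of A1 to both parallel lines with radius 11.5 puts W and K at E ± 11.5·n: W = (6.364, 9.579), K = (-6.364, -9.579). Equal radii place U and A the same way about R: U = R + 11.5·n = (63.25, -28.22), A = R − 11.5·n = (50.52, -47.38). Then |EU| = |U − E| = 69.26.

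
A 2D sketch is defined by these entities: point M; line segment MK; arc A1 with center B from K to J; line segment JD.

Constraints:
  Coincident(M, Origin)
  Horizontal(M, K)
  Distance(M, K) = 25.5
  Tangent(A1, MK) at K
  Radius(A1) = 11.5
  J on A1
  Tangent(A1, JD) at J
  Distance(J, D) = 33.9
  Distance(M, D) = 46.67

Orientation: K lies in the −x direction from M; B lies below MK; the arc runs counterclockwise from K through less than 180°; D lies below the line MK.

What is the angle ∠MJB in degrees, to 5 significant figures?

10.981°

Checks: |MK| = 25.50 ✓; |BJ| = 11.50 ✓; ∠(BJ, JD) = 90.00° ✓; |JD| = 33.90 ✓; |MD| = 46.67 ✓.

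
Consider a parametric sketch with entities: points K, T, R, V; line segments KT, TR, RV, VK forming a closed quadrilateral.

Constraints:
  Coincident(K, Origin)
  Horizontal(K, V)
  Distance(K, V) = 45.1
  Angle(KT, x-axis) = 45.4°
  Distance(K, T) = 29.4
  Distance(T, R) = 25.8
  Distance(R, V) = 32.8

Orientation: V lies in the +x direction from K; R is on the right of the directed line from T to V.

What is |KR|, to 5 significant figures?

12.985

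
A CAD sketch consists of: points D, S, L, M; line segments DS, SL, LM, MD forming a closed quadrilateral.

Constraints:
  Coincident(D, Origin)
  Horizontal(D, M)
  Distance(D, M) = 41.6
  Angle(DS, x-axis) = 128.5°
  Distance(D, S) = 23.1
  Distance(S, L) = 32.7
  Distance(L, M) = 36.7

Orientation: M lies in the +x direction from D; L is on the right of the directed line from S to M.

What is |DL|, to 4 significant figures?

9.604

Checks: |SL| = 32.70 ✓; |LM| = 36.70 ✓.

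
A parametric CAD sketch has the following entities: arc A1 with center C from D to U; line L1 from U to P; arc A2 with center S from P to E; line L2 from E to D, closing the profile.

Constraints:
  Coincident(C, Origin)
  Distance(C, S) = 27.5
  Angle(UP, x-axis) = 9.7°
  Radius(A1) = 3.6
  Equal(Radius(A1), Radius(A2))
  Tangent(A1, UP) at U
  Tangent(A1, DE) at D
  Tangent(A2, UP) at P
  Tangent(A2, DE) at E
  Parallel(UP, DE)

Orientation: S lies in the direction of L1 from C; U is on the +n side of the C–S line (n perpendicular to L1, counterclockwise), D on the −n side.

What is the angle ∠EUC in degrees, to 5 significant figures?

75.328°

The slot axis is L1's direction at 9.7°, so u = (cos 9.7°, sin 9.7°) = (0.98570, 0.16849) and n = (−sin 9.7°, cos 9.7°) = (-0.16849, 0.98570). C is at the origin and S lies 27.5 along u from C, so S = 27.5·u = (27.107, 4.6335). Tangency of A1 to both parallel lines with radius 3.6 puts U and D at C ± 3.6·n: U = (-0.60656, 3.5485), D = (0.60656, -3.5485). Equal radii place P and E the same way about S: P = S + 3.6·n = (26.500, 8.1820), E = S − 3.6·n = (27.713, 1.0849). Then cos ∠EUC = UE·UC / (|UE||UC|), giving 75.328°.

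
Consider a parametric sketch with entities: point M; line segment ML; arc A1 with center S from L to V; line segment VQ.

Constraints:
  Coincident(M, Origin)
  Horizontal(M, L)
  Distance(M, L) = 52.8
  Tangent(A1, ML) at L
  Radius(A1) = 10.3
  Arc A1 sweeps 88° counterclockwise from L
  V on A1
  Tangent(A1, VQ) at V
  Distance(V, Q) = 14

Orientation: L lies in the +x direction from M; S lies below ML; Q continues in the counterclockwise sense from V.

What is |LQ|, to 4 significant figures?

26.25

On A1, L sits at bearing 90° from S; an 88° counterclockwise sweep puts V at bearing 178°, so V = S + 10.3·(cos 178°, sin 178°) = (42.51, -9.941). The tangent condition forces SV to be normal to VQ, so VQ runs along (−sin 178°, cos 178°); with |VQ| = 14.0, Q = (42.02, -23.93). Then |LQ| = |Q − L| = 26.25.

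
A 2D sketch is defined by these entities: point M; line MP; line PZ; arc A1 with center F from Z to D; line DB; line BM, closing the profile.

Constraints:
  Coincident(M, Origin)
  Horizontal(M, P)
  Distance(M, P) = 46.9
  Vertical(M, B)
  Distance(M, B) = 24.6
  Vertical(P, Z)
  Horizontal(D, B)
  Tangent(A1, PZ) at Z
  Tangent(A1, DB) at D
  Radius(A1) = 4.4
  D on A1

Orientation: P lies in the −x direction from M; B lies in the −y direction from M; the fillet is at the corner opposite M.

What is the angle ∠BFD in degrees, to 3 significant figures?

84.1°

M is at the origin; MP is horizontal with |MP| = 46.9 and P on the −x side, so P = (-46.9, 0.00). MB is vertical with |MB| = 24.6 and B on the −y side, so B = (0.00, -24.6). The virtual corner opposite M is at (-46.9, -24.6). A1 meets PZ tangentially, so FZ is at right angles to PZ and since A1 is tangent to DB there, FD ⟂ DB, with radius 4.4, so the center F sits 4.4 in from both sides at F = (-42.5, -20.2). That places the tangent points at Z = (-46.9, -20.2) on PZ and D = (-42.5, -24.6) on DB. Then cos ∠BFD = FB·FD / (|FB||FD|), giving 84.1°.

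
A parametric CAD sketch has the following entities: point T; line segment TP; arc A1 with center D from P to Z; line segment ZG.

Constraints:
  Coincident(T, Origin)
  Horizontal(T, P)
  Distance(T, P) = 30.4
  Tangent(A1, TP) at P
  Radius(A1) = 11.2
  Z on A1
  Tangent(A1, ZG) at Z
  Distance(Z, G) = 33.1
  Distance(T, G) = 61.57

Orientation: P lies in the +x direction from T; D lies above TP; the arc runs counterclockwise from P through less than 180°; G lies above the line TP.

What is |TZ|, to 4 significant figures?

42.90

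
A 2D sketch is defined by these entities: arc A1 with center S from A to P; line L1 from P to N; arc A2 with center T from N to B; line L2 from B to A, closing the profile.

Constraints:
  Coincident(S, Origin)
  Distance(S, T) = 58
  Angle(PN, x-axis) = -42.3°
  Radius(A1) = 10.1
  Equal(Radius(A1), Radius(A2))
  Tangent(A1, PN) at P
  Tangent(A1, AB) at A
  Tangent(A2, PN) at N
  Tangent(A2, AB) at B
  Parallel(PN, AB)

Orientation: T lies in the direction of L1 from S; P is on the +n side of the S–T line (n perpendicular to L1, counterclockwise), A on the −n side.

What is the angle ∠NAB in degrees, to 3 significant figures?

19.2°

The slot axis is L1's direction at -42.3°, so u = (cos -42.3°, sin -42.3°) = (0.740, -0.673) and n = (−sin -42.3°, cos -42.3°) = (0.673, 0.740). S is at the origin and T lies 58.0 along u from S, so T = 58.0·u = (42.9, -39.0). Tangency of A1 to both parallel lines with radius 10.1 puts P and A at S ± 10.1·n: P = (6.80, 7.47), A = (-6.80, -7.47). Equal radii place N and B the same way about T: N = T + 10.1·n = (49.7, -31.6), B = T − 10.1·n = (36.1, -46.5). Then cos ∠NAB = AN·AB / (|AN||AB|), giving 19.2°.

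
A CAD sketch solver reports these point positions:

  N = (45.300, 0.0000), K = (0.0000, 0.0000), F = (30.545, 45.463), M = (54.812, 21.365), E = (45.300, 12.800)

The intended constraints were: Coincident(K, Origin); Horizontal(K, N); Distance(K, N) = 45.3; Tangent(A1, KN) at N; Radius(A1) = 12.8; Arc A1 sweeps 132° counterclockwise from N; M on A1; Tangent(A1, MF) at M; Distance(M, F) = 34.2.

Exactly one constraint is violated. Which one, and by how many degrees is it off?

Tangent(A1, MF) at M — off by 3.20°.

K = (0.00, 0.00) ✓; K.y = 0.00, N.y = 0.00 ✓; |KN| = 45.30 ✓; ∠(EN, NK) = 90.00° ✓; |EN| = 12.80 ✓; bearing(E→M) − bearing(E→N) = 132.0° ✓; |EM| = 12.80 ✓; ∠(EM, MF) = 86.80° ✗; |MF| = 34.20 ✓.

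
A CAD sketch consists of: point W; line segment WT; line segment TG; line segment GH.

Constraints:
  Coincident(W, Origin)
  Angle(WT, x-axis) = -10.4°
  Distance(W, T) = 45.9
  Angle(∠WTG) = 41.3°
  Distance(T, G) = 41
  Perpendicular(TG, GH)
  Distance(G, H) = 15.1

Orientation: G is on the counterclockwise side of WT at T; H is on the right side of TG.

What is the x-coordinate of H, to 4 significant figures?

31.59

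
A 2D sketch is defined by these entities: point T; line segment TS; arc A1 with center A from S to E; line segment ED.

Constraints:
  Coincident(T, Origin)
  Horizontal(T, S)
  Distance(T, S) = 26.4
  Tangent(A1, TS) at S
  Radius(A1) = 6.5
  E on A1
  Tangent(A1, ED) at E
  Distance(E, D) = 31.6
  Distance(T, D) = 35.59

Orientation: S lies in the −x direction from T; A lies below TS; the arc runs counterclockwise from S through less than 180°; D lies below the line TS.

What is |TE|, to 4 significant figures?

33.04

T is at the origin; T and S share the same y with |TS| = 26.4 and S on the −x side, so S = (-26.40, 0.000). The tangent condition forces AS to be normal to TS, so A = S + (0, -6.5) = (-26.40, -6.500). Since AE ⟂ ED (tangency), |AD| = √(6.5² + 31.6²) = 32.26 regardless of where E sits on A1. So D lies on both circle(T, 35.59) and circle(A, 32.26); the below-TS intersection is D = (-9.858, -34.20). E is the foot of the tangent from D: E = (-31.19, -10.89).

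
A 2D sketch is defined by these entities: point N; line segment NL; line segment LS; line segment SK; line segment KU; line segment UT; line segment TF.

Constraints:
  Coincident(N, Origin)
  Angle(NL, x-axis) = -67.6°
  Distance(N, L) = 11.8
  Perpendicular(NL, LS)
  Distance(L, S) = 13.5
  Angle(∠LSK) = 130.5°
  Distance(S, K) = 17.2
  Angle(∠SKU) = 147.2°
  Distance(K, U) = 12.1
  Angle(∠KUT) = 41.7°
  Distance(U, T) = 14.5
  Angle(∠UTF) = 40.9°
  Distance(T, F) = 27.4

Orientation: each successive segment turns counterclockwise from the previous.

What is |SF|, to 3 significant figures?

33.0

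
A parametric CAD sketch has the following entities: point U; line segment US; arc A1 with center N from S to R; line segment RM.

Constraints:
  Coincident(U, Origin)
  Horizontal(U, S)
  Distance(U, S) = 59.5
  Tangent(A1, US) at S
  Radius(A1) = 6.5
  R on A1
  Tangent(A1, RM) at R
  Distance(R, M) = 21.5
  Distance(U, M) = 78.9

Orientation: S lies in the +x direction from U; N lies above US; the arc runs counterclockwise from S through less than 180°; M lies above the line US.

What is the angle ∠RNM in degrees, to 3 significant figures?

73.2°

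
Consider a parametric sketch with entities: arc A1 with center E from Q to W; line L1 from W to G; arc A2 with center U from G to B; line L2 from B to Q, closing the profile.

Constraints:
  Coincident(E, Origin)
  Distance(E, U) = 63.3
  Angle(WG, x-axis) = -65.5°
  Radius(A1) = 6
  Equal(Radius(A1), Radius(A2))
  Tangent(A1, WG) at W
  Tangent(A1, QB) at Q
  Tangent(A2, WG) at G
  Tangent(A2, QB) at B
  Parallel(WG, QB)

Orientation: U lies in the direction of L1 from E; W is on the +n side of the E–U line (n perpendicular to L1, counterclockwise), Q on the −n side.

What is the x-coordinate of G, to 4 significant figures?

31.71

Tangency of A1 to both parallel lines with radius 6.0 puts W and Q at E ± 6.0·n: W = (5.460, 2.488), Q = (-5.460, -2.488). Equal radii place G and B the same way about U: G = U + 6.0·n = (31.71, -55.11), B = U − 6.0·n = (20.79, -60.09). So G.x = 31.71.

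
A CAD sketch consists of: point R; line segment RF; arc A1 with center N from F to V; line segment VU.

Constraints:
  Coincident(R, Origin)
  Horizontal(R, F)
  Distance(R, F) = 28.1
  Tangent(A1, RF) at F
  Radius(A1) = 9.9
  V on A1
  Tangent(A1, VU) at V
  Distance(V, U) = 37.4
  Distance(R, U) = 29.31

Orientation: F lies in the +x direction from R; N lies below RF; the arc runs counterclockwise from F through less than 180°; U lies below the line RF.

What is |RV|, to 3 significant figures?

21.4

Checks: |NV| = 9.900 ✓; ∠(NV, VU) = 90.00° ✓; |VU| = 37.40 ✓; |RU| = 29.31 ✓.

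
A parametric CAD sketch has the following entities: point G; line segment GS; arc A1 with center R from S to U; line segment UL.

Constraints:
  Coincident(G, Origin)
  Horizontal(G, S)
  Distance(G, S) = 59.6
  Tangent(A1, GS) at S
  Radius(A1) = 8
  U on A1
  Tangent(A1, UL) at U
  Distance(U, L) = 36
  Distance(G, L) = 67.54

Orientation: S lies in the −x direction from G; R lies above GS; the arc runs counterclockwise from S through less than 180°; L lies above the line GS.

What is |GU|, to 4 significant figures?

52.21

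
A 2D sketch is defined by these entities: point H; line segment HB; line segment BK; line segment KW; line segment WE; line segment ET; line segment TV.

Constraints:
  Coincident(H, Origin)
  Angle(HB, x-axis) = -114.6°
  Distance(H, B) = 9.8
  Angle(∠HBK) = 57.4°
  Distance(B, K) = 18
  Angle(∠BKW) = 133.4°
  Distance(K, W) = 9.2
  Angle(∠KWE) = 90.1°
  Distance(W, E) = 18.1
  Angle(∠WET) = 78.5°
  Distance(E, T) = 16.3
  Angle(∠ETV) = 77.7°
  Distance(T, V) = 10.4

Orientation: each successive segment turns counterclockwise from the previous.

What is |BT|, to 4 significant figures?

5.902

∠KWE = 90.1° gives WE at 144.5° from the x-axis; with |WE| = 18.1, E = (4.339, 11.60). ∠WET = 78.5° gives ET at -114.0° from the x-axis; with |ET| = 16.3, T = (-2.291, -3.286). Then |BT| = |T − B| = 5.902.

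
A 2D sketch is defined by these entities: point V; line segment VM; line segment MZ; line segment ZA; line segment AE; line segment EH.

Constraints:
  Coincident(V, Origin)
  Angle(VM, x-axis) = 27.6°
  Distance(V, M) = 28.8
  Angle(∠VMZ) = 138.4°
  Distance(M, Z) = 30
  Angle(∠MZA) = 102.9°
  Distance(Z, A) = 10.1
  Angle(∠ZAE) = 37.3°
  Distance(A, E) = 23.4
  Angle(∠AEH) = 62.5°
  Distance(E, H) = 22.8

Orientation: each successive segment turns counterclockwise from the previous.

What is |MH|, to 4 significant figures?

37.96

∠ZAE = 37.3° gives AE at -71.00° from the x-axis; with |AE| = 23.4, E = (35.39, 24.87). ∠AEH = 62.5° gives EH at 46.50° from the x-axis; with |EH| = 22.8, H = (51.09, 41.41). Then |MH| = |H − M| = 37.96.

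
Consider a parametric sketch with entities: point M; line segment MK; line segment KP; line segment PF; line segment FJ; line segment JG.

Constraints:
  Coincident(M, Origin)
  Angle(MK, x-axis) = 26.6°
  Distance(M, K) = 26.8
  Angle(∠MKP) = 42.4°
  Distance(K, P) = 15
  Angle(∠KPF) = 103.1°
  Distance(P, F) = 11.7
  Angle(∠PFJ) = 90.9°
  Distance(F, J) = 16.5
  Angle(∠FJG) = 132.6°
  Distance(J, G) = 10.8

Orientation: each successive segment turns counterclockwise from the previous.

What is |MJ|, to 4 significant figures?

18.35

M is at the origin; MK runs at 26.6° with length 26.8, so K = (23.96, 12.00). ∠MKP = 42.4° gives KP at 164.2° from the x-axis; with |KP| = 15.0, P = (9.530, 16.08). ∠KPF = 103.1° gives PF at -118.9° from the x-axis; with |PF| = 11.7, F = (3.876, 5.841). ∠PFJ = 90.9° gives FJ at -29.80° from the x-axis; with |FJ| = 16.5, J = (18.19, -2.359). Then |MJ| = |J − M| = 18.35.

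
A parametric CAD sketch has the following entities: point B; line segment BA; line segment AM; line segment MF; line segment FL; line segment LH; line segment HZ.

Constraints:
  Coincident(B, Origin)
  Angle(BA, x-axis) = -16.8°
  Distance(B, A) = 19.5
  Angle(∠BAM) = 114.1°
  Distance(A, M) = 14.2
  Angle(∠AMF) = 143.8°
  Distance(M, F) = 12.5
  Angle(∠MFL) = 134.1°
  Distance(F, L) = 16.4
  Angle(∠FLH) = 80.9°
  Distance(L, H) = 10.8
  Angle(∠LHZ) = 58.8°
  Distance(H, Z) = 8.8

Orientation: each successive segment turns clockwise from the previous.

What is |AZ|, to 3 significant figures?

26.0

∠FLH = 80.9° gives LH at 96.1° from the x-axis; with |LH| = 10.8, H = (-2.54, -24.2). ∠LHZ = 58.8° gives HZ at -25.1° from the x-axis; with |HZ| = 8.8, Z = (5.43, -28.0). Then |AZ| = |Z − A| = 26.0.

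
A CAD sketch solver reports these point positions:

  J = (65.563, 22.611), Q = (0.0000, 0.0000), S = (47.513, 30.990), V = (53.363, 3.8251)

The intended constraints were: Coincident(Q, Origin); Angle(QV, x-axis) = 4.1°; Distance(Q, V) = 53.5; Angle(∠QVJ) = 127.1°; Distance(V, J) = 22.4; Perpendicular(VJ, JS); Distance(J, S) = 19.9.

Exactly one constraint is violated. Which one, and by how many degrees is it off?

Perpendicular(VJ, JS) — off by 8.10°.

Q = (0.00, 0.00) ✓; QV at 4.100° ✓; |QV| = 53.50 ✓; ∠QVJ = 127.1° ✓; |VJ| = 22.40 ✓; ∠(VJ, JS) = 98.10° ✗; |JS| = 19.90 ✓.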